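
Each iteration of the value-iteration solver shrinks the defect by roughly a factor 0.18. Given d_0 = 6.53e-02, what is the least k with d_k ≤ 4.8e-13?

After k steps, d_k ≈ 6.53e-02·0.18^k.
Need 0.18^k ≤ 4.8e-13/6.53e-02 = 7.35069e-12.
k ≥ ln(7.35069e-12)/ln(0.18) = -25.6362/-1.71480 = 14.950.
Smallest integer k = 15.

15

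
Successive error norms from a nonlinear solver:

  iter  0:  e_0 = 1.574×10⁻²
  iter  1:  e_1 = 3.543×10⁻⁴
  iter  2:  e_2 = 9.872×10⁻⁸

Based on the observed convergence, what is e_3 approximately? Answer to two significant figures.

First estimate the order: p ≈ ln(e_2/e_1) / ln(e_1/e_0) = ln(9.872×10⁻⁸/3.543×10⁻⁴)/ln(3.543×10⁻⁴/1.574×10⁻²) = ln(0.000278634)/ln(0.0225095) ≈ 2.1576.
Then e_3 ≈ e_2·(e_2/e_1)^p = 9.872×10⁻⁸·(0.000278634)^2.1576 = 9.872×10⁻⁸·2.13701e-08 ≈ 2.11e-15.

2.1e-15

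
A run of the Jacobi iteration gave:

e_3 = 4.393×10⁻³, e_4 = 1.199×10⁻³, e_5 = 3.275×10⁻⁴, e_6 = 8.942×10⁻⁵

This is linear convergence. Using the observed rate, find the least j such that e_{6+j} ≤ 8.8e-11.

Rate ρ ≈ e_6/e_5 = 8.942×10⁻⁵/3.275×10⁻⁴ = 0.2730.
After j more steps, e_{6+j} ≈ 8.942×10⁻⁵·ρ^j; need ρ^j ≤ 8.8e-11/8.942×10⁻⁵ = 9.8412e-07.
j ≥ ln(9.8412e-07)/ln(0.2730) = -13.8315/-1.29828 = 10.654.
So 11 more iterations are needed.

11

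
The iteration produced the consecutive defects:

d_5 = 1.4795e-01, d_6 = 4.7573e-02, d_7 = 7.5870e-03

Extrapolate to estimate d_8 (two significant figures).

3.9e-4

First estimate the order: p ≈ ln(d_7/d_6) / ln(d_6/d_5) = ln(7.5870e-03/4.7573e-02)/ln(4.7573e-02/1.4795e-01) = ln(0.159481)/ln(0.321548) ≈ 1.6180.
Then d_8 ≈ d_7·(d_7/d_6)^p = 7.5870e-03·(0.159481)^1.6180 = 7.5870e-03·0.0512841 ≈ 0.0003891.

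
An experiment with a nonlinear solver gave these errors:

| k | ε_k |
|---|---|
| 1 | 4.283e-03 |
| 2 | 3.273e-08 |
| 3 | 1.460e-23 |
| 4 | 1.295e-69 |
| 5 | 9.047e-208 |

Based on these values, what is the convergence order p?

Consecutive ratios: ε_5/ε_4 = 9.047e-208/1.295e-69 = 6.9861e-139, ε_4/ε_3 = 1.295e-69/1.460e-23 = 8.86986e-47.
p ≈ ln(6.9861e-139)/ln(8.86986e-47) = -318.1154/-106.0388 ≈ 3.00.
So the convergence is cubic (order 3).

3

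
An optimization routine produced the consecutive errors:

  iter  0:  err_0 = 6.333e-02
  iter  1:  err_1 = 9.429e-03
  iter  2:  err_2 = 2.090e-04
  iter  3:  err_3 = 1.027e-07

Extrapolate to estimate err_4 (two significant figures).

2.5e-14

First estimate the order: p ≈ ln(err_3/err_2) / ln(err_2/err_1) = ln(1.027e-07/2.090e-04)/ln(2.090e-04/9.429e-03) = ln(0.000491388)/ln(0.0221657) ≈ 2.0000.
Then err_4 ≈ err_3·(err_3/err_2)^p = 1.027e-07·(0.000491388)^2.0000 = 1.027e-07·2.41462e-07 ≈ 2.48e-14.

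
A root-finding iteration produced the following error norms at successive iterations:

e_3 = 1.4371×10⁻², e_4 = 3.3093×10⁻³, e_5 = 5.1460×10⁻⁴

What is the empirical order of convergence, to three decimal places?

p ≈ ln(e_5/e_4) / ln(e_4/e_3)
  = ln(5.1460×10⁻⁴/3.3093×10⁻³) / ln(3.3093×10⁻³/1.4371×10⁻²)
  = ln(0.155501) / ln(0.230276)
  = -1.861103 / -1.468477 ≈ 1.267370

1.267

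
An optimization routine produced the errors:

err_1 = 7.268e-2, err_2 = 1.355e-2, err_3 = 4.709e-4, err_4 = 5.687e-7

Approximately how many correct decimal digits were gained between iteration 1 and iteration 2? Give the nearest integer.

Digits gained ≈ log₁₀(err_1/err_2) = log₁₀(7.268e-2/1.355e-2) = log₁₀(5.36384) ≈ 0.729.

1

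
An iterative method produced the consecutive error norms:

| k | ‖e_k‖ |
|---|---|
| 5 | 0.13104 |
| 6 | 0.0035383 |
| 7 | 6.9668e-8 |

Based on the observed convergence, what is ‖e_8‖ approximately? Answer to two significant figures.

5.3e-22

First estimate the order: p ≈ ln(‖e_7‖/‖e_6‖) / ln(‖e_6‖/‖e_5‖) = ln(6.9668e-8/0.0035383)/ln(0.0035383/0.13104) = ln(1.96897e-05)/ln(0.0270017) ≈ 3.0000.
Then ‖e_8‖ ≈ ‖e_7‖·(‖e_7‖/‖e_6‖)^p = 6.9668e-8·(1.96897e-05)^3.0000 = 6.9668e-8·7.63339e-15 ≈ 5.318e-22.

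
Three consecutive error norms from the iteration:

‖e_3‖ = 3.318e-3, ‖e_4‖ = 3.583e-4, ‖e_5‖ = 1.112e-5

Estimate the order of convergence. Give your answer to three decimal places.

1.560

p ≈ ln(‖e_5‖/‖e_4‖) / ln(‖e_4‖/‖e_3‖)
  = ln(1.112e-5/3.583e-4) / ln(3.583e-4/3.318e-3)
  = ln(0.0310354) / ln(0.107987)
  = -3.472627 / -2.225744 ≈ 1.560210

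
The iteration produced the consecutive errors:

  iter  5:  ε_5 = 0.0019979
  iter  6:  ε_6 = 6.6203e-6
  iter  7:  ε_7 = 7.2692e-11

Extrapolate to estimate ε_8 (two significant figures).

First estimate the order: p ≈ ln(ε_7/ε_6) / ln(ε_6/ε_5) = ln(7.2692e-11/6.6203e-6)/ln(6.6203e-6/0.0019979) = ln(1.09802e-05)/ln(0.00331363) ≈ 2.0000.
Then ε_8 ≈ ε_7·(ε_7/ε_6)^p = 7.2692e-11·(1.09802e-05)^2.0000 = 7.2692e-11·1.20565e-10 ≈ 8.764e-21.

8.8e-21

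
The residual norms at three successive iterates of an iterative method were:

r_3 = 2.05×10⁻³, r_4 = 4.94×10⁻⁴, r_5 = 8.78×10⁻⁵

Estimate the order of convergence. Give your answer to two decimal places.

1.21

p ≈ ln(r_5/r_4) / ln(r_4/r_3)
  = ln(8.78×10⁻⁵/4.94×10⁻⁴) / ln(4.94×10⁻⁴/2.05×10⁻³)
  = ln(0.177733) / ln(0.240976)
  = -1.72747 / -1.42306 ≈ 1.21391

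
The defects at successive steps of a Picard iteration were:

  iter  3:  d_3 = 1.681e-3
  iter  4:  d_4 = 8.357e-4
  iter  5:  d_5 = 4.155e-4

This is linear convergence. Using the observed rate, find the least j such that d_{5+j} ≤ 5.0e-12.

Rate ρ ≈ d_5/d_4 = 4.155e-4/8.357e-4 = 0.4972.
After j more steps, d_{5+j} ≈ 4.155e-4·ρ^j; need ρ^j ≤ 5.0e-12/4.155e-4 = 1.20337e-08.
j ≥ ln(1.20337e-08)/ln(0.4972) = -18.2356/-0.69876 = 26.097.
So 27 more iterations are needed.

27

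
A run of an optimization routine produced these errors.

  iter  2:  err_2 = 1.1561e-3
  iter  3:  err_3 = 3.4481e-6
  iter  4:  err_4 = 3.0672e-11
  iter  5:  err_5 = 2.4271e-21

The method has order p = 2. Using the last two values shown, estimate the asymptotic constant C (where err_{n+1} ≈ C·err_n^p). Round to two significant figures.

2.6

C ≈ err_5 / err_4^2
  = 2.4271e-21 / (3.0672e-11)^2
  = 2.4271e-21 / 9.40772e-22 ≈ 2.5799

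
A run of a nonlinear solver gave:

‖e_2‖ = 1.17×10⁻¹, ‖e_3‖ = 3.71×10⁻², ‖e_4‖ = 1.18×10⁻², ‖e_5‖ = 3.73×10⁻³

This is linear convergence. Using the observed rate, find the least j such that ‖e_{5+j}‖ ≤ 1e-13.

Rate ρ ≈ ‖e_5‖/‖e_4‖ = 3.73×10⁻³/1.18×10⁻² = 0.3161.
After j more steps, ‖e_{5+j}‖ ≈ 3.73×10⁻³·ρ^j; need ρ^j ≤ 1e-13/3.73×10⁻³ = 2.68097e-11.
j ≥ ln(2.68097e-11)/ln(0.3161) = -24.3423/-1.15170 = 21.136.
So 22 more iterations are needed.

22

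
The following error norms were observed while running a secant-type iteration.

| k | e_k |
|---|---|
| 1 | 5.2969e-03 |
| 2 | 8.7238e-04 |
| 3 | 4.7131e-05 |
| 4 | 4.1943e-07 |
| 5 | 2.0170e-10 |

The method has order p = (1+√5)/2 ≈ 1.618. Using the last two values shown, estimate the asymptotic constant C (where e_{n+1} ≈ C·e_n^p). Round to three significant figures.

C ≈ e_5 / e_4^1.618
  = 2.0170e-10 / (4.1943e-07)^1.618
  = 2.0170e-10 / 4.80245e-11 ≈ 4.1999

4.20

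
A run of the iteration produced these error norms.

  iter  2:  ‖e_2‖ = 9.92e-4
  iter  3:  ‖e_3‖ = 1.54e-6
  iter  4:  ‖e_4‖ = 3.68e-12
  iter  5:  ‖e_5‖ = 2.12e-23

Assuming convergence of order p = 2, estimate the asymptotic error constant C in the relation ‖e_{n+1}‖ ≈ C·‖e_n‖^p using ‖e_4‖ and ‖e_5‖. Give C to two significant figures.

C ≈ ‖e_5‖ / ‖e_4‖^2
  = 2.12e-23 / (3.68e-12)^2
  = 2.12e-23 / 1.35424e-23 ≈ 1.5655

1.6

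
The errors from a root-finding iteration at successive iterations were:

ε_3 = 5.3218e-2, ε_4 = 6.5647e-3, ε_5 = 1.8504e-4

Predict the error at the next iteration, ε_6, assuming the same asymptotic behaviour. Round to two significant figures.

4.2e-7

First estimate the order: p ≈ ln(ε_5/ε_4) / ln(ε_4/ε_3) = ln(1.8504e-4/6.5647e-3)/ln(6.5647e-3/5.3218e-2) = ln(0.0281871)/ln(0.123355) ≈ 1.7054.
Then ε_6 ≈ ε_5·(ε_5/ε_4)^p = 1.8504e-4·(0.0281871)^1.7054 = 1.8504e-4·0.00227361 ≈ 4.207e-07.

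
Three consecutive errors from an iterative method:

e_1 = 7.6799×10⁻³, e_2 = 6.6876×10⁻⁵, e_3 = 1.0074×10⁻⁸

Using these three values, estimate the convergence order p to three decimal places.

p ≈ ln(e_3/e_2) / ln(e_2/e_1)
  = ln(1.0074×10⁻⁸/6.6876×10⁻⁵) / ln(6.6876×10⁻⁵/7.6799×10⁻³)
  = ln(0.000150637) / ln(0.00870793)
  = -8.800638 / -4.743521 ≈ 1.855297

1.855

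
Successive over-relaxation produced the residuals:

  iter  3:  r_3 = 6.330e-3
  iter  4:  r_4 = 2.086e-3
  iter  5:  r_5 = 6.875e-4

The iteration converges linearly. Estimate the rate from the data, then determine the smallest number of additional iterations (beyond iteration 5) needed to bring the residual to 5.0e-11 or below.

15

Rate ρ ≈ r_5/r_4 = 6.875e-4/2.086e-3 = 0.3296.
After j more steps, r_{5+j} ≈ 6.875e-4·ρ^j; need ρ^j ≤ 5.0e-11/6.875e-4 = 7.27273e-08.
j ≥ ln(7.27273e-08)/ln(0.3296) = -16.4365/-1.10988 = 14.809.
So 15 more iterations are needed.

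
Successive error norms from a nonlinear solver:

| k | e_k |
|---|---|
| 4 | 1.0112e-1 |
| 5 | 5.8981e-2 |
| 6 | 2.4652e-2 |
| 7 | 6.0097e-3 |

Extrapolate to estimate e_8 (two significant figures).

First estimate the order: p ≈ ln(e_7/e_6) / ln(e_6/e_5) = ln(6.0097e-3/2.4652e-2)/ln(2.4652e-2/5.8981e-2) = ln(0.243781)/ln(0.417965) ≈ 1.6180.
Then e_8 ≈ e_7·(e_7/e_6)^p = 6.0097e-3·(0.243781)^1.6180 = 6.0097e-3·0.101898 ≈ 0.0006124.

6.1e-4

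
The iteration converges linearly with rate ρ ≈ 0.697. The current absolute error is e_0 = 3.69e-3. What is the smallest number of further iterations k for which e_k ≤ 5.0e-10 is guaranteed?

After k steps, e_k ≈ 3.69e-3·0.697^k.
Need 0.697^k ≤ 5.0e-10/3.69e-3 = 1.35501e-07.
k ≥ ln(1.35501e-07)/ln(0.697) = -15.8143/-0.36097 = 43.811.
Smallest integer k = 44.

44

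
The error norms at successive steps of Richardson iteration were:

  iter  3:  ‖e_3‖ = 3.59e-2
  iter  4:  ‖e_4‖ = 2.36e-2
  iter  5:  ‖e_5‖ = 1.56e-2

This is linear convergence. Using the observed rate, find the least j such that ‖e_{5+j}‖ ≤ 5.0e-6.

Rate ρ ≈ ‖e_5‖/‖e_4‖ = 1.56e-2/2.36e-2 = 0.6610.
After j more steps, ‖e_{5+j}‖ ≈ 1.56e-2·ρ^j; need ρ^j ≤ 5.0e-6/1.56e-2 = 0.000320513.
j ≥ ln(0.000320513)/ln(0.6610) = -8.0456/-0.41400 = 19.434.
So 20 more iterations are needed.

20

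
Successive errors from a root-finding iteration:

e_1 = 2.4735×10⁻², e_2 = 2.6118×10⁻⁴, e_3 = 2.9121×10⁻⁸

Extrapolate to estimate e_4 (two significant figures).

First estimate the order: p ≈ ln(e_3/e_2) / ln(e_2/e_1) = ln(2.9121×10⁻⁸/2.6118×10⁻⁴)/ln(2.6118×10⁻⁴/2.4735×10⁻²) = ln(0.000111498)/ln(0.0105591) ≈ 2.0000.
Then e_4 ≈ e_3·(e_3/e_2)^p = 2.9121×10⁻⁸·(0.000111498)^2.0000 = 2.9121×10⁻⁸·1.24318e-08 ≈ 3.62e-16.

3.6e-16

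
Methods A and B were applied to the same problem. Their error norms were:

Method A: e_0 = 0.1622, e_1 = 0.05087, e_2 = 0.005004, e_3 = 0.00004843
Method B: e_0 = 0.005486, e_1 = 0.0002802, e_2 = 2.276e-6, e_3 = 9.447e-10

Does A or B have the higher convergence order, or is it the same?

A

Method A: p ≈ ln(0.00004843/0.005004)/ln(0.005004/0.05087) ≈ 2.00.
Method B: p ≈ ln(9.447e-10/2.276e-6)/ln(2.276e-6/0.0002802) ≈ 1.62.
Method A has the higher order (≈2.0 vs ≈1.6).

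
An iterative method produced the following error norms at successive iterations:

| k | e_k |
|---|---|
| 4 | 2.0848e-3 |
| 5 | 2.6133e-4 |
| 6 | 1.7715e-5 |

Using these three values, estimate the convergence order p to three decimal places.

1.296

p ≈ ln(e_6/e_5) / ln(e_5/e_4)
  = ln(1.7715e-5/2.6133e-4) / ln(2.6133e-4/2.0848e-3)
  = ln(0.0677879) / ln(0.12535)
  = -2.691372 / -2.076645 ≈ 1.296019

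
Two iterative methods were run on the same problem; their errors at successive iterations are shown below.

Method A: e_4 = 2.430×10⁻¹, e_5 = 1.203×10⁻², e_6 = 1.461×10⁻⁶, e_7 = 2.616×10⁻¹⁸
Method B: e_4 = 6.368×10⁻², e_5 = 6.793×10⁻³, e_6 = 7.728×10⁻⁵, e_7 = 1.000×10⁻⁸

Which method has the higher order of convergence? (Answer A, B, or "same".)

Method A: p ≈ ln(2.616×10⁻¹⁸/1.461×10⁻⁶)/ln(1.461×10⁻⁶/1.203×10⁻²) ≈ 3.00.
Method B: p ≈ ln(1.000×10⁻⁸/7.728×10⁻⁵)/ln(7.728×10⁻⁵/6.793×10⁻³) ≈ 2.00.
Method A has the higher order (≈3.0 vs ≈2.0).

A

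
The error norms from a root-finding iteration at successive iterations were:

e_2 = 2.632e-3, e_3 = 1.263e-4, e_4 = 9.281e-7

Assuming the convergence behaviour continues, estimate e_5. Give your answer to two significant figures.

First estimate the order: p ≈ ln(e_4/e_3) / ln(e_3/e_2) = ln(9.281e-7/1.263e-4)/ln(1.263e-4/2.632e-3) = ln(0.00734838)/ln(0.0479863) ≈ 1.6179.
Then e_5 ≈ e_4·(e_4/e_3)^p = 9.281e-7·(0.00734838)^1.6179 = 9.281e-7·0.000352949 ≈ 3.276e-10.

3.3e-10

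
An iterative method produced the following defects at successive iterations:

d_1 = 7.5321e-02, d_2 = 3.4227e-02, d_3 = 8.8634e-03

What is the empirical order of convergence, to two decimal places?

1.71

p ≈ ln(d_3/d_2) / ln(d_2/d_1)
  = ln(8.8634e-03/3.4227e-02) / ln(3.4227e-02/7.5321e-02)
  = ln(0.258959) / ln(0.454415)
  = -1.35109 / -0.78874 ≈ 1.71297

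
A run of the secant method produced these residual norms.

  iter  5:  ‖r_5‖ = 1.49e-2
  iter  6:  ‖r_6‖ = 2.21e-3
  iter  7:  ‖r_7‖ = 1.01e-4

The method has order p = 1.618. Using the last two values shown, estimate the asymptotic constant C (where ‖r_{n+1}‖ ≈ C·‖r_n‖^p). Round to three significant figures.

C ≈ ‖r_7‖ / ‖r_6‖^1.618
  = 1.01e-4 / (2.21e-3)^1.618
  = 1.01e-4 / 5.04925e-05 ≈ 2.0003

2.00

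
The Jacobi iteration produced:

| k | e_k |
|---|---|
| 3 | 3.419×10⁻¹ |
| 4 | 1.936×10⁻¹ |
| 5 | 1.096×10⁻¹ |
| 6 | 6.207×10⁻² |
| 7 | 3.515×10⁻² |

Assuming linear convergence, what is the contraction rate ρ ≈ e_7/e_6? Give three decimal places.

ρ ≈ e_7/e_6 = 3.515×10⁻²/6.207×10⁻² = 0.56630

0.566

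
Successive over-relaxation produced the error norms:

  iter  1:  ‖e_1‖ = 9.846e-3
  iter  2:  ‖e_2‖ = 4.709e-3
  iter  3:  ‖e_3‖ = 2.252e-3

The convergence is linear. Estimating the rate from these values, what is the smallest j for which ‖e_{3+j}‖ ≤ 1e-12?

30

Rate ρ ≈ ‖e_3‖/‖e_2‖ = 2.252e-3/4.709e-3 = 0.4782.
After j more steps, ‖e_{3+j}‖ ≈ 2.252e-3·ρ^j; need ρ^j ≤ 1e-12/2.252e-3 = 4.4405e-10.
j ≥ ln(4.4405e-10)/ln(0.4782) = -21.5351/-0.73773 = 29.191.
So 30 more iterations are needed.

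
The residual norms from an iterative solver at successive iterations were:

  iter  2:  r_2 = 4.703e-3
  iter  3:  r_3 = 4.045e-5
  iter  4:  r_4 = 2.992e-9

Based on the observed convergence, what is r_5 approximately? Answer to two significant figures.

1.6e-17

First estimate the order: p ≈ ln(r_4/r_3) / ln(r_3/r_2) = ln(2.992e-9/4.045e-5)/ln(4.045e-5/4.703e-3) = ln(7.39679e-05)/ln(0.00860089) ≈ 2.0000.
Then r_5 ≈ r_4·(r_4/r_3)^p = 2.992e-9·(7.39679e-05)^2.0000 = 2.992e-9·5.47125e-09 ≈ 1.637e-17.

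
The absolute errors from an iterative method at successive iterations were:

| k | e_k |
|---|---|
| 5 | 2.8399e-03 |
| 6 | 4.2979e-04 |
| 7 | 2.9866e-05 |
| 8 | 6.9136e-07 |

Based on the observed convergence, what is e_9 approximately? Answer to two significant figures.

First estimate the order: p ≈ ln(e_8/e_7) / ln(e_7/e_6) = ln(6.9136e-07/2.9866e-05)/ln(2.9866e-05/4.2979e-04) = ln(0.0231487)/ln(0.0694898) ≈ 1.4122.
Then e_9 ≈ e_8·(e_8/e_7)^p = 6.9136e-07·(0.0231487)^1.4122 = 6.9136e-07·0.00490213 ≈ 3.389e-09.

3.4e-9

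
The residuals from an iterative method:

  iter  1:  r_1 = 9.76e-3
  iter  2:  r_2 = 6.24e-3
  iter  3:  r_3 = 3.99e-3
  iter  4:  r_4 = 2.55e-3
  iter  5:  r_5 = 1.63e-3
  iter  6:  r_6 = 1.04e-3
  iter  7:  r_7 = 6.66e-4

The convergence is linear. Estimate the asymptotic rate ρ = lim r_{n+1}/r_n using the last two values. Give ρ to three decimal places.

ρ ≈ r_7/r_6 = 6.66e-4/1.04e-3 = 0.64038

0.640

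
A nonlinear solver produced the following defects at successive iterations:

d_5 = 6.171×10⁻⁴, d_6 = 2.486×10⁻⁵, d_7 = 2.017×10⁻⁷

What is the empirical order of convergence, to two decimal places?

1.50

p ≈ ln(d_7/d_6) / ln(d_6/d_5)
  = ln(2.017×10⁻⁷/2.486×10⁻⁵) / ln(2.486×10⁻⁵/6.171×10⁻⁴)
  = ln(0.00811344) / ln(0.0402852)
  = -4.81423 / -3.21177 ≈ 1.49893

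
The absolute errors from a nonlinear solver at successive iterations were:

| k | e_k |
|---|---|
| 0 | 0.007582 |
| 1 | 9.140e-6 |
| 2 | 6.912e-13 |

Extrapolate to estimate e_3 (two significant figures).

2.9e-30

First estimate the order: p ≈ ln(e_2/e_1) / ln(e_1/e_0) = ln(6.912e-13/9.140e-6)/ln(9.140e-6/0.007582) = ln(7.56236e-08)/ln(0.00120549) ≈ 2.4398.
Then e_3 ≈ e_2·(e_2/e_1)^p = 6.912e-13·(7.56236e-08)^2.4398 = 6.912e-13·4.22035e-18 ≈ 2.917e-30.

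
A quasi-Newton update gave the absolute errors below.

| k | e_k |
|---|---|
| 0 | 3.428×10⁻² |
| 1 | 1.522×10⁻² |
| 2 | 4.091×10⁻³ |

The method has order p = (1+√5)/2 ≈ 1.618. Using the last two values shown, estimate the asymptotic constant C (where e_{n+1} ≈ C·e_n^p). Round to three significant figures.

C ≈ e_2 / e_1^1.618
  = 4.091×10⁻³ / (1.522×10⁻²)^1.618
  = 4.091×10⁻³ / 0.0011459 ≈ 3.5701

3.57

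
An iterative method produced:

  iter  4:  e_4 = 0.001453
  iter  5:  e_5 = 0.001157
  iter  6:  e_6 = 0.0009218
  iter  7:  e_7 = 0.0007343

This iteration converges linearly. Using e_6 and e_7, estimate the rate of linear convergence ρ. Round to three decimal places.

0.797

ρ ≈ e_7/e_6 = 0.0007343/0.0009218 = 0.79659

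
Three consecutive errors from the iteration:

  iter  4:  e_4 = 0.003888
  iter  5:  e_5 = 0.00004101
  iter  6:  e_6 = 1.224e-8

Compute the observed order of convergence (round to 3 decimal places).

p ≈ ln(e_6/e_5) / ln(e_5/e_4)
  = ln(1.224e-8/0.00004101) / ln(0.00004101/0.003888)
  = ln(0.000298464) / ln(0.0105478)
  = -8.116861 / -4.551838 ≈ 1.783205

1.783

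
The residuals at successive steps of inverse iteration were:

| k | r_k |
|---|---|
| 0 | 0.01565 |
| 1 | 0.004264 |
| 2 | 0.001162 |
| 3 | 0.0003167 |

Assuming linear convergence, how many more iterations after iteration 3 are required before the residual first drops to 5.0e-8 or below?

Rate ρ ≈ r_3/r_2 = 0.0003167/0.001162 = 0.2725.
After j more steps, r_{3+j} ≈ 0.0003167·ρ^j; need ρ^j ≤ 5.0e-8/0.0003167 = 0.000157878.
j ≥ ln(0.000157878)/ln(0.2725) = -8.7537/-1.30012 = 6.733.
So 7 more iterations are needed.

7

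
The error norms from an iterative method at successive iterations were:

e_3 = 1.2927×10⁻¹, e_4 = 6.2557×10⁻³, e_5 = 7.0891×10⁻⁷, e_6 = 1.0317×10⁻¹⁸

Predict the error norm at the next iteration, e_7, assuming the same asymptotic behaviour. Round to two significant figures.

First estimate the order: p ≈ ln(e_6/e_5) / ln(e_5/e_4) = ln(1.0317×10⁻¹⁸/7.0891×10⁻⁷)/ln(7.0891×10⁻⁷/6.2557×10⁻³) = ln(1.45533e-12)/ln(0.000113322) ≈ 3.0000.
Then e_7 ≈ e_6·(e_6/e_5)^p = 1.0317×10⁻¹⁸·(1.45533e-12)^3.0000 = 1.0317×10⁻¹⁸·3.08237e-36 ≈ 3.18e-54.

3.2e-54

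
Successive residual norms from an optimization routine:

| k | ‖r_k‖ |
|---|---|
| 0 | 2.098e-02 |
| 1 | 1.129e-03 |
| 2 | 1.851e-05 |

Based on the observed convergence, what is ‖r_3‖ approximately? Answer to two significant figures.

5.7e-8

First estimate the order: p ≈ ln(‖r_2‖/‖r_1‖) / ln(‖r_1‖/‖r_0‖) = ln(1.851e-05/1.129e-03)/ln(1.129e-03/2.098e-02) = ln(0.016395)/ln(0.0538132) ≈ 1.4067.
Then ‖r_3‖ ≈ ‖r_2‖·(‖r_2‖/‖r_1‖)^p = 1.851e-05·(0.016395)^1.4067 = 1.851e-05·0.00308059 ≈ 5.702e-08.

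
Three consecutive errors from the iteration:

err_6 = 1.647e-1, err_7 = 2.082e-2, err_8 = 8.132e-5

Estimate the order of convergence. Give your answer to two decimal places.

p ≈ ln(err_8/err_7) / ln(err_7/err_6)
  = ln(8.132e-5/2.082e-2) / ln(2.082e-2/1.647e-1)
  = ln(0.00390586) / ln(0.126412)
  = -5.54528 / -2.06821 ≈ 2.68120

2.68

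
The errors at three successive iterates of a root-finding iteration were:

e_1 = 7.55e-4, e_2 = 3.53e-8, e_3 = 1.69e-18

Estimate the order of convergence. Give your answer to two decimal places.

2.38

p ≈ ln(e_3/e_2) / ln(e_2/e_1)
  = ln(1.69e-18/3.53e-8) / ln(3.53e-8/7.55e-4)
  = ln(4.78754e-11) / ln(4.6755e-05)
  = -23.76242 / -9.97059 ≈ 2.38325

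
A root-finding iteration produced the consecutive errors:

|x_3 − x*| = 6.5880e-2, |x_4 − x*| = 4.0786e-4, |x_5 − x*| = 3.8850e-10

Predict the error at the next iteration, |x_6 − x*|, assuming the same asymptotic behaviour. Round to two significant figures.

First estimate the order: p ≈ ln(|x_5 − x*|/|x_4 − x*|) / ln(|x_4 − x*|/|x_3 − x*|) = ln(3.8850e-10/4.0786e-4)/ln(4.0786e-4/6.5880e-2) = ln(9.52533e-07)/ln(0.00619095) ≈ 2.7267.
Then |x_6 − x*| ≈ |x_5 − x*|·(|x_5 − x*|/|x_4 − x*|)^p = 3.8850e-10·(9.52533e-07)^2.7267 = 3.8850e-10·3.82131e-17 ≈ 1.485e-26.

1.5e-26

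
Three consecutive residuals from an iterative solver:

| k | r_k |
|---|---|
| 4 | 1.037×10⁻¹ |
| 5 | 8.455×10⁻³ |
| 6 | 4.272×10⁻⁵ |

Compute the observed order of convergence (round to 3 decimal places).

2.109

p ≈ ln(r_6/r_5) / ln(r_5/r_4)
  = ln(4.272×10⁻⁵/8.455×10⁻³) / ln(8.455×10⁻³/1.037×10⁻¹)
  = ln(0.00505263) / ln(0.0815333)
  = -5.287846 / -2.506744 ≈ 2.109448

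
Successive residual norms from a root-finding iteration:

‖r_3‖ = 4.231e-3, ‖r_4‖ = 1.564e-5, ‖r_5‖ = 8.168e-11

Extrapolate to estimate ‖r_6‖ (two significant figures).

First estimate the order: p ≈ ln(‖r_5‖/‖r_4‖) / ln(‖r_4‖/‖r_3‖) = ln(8.168e-11/1.564e-5)/ln(1.564e-5/4.231e-3) = ln(5.22251e-06)/ln(0.00369653) ≈ 2.1717.
Then ‖r_6‖ ≈ ‖r_5‖·(‖r_5‖/‖r_4‖)^p = 8.168e-11·(5.22251e-06)^2.1717 = 8.168e-11·3.37924e-12 ≈ 2.76e-22.

2.8e-22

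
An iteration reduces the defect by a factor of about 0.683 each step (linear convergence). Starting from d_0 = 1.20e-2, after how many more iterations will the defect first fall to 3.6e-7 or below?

After k steps, d_k ≈ 1.20e-2·0.683^k.
Need 0.683^k ≤ 3.6e-7/1.20e-2 = 3e-05.
k ≥ ln(3e-05)/ln(0.683) = -10.4143/-0.38126 = 27.315.
Smallest integer k = 28.

28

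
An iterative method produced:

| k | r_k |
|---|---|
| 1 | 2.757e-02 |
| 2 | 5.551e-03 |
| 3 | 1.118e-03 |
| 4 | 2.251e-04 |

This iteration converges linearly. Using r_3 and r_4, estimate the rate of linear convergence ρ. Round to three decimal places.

0.201

ρ ≈ r_4/r_3 = 2.251e-04/1.118e-03 = 0.20134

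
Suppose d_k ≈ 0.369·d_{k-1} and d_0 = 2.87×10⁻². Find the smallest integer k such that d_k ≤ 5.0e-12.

After k steps, d_k ≈ 2.87×10⁻²·0.369^k.
Need 0.369^k ≤ 5.0e-12/2.87×10⁻² = 1.74216e-10.
k ≥ ln(1.74216e-10)/ln(0.369) = -22.4707/-0.99696 = 22.539.
Smallest integer k = 23.

23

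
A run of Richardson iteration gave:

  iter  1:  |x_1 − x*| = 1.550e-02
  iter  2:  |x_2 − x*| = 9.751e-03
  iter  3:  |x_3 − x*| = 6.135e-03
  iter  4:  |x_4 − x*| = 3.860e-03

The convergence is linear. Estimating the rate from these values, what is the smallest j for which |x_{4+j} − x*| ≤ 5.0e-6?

Rate ρ ≈ |x_4 − x*|/|x_3 − x*| = 3.860e-03/6.135e-03 = 0.6292.
After j more steps, |x_{4+j} − x*| ≈ 3.860e-03·ρ^j; need ρ^j ≤ 5.0e-6/3.860e-03 = 0.00129534.
j ≥ ln(0.00129534)/ln(0.6292) = -6.6490/-0.46331 = 14.351.
So 15 more iterations are needed.

15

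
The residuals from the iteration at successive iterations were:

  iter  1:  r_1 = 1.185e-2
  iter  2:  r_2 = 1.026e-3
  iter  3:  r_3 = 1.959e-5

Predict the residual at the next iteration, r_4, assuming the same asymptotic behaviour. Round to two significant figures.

3.2e-8

First estimate the order: p ≈ ln(r_3/r_2) / ln(r_2/r_1) = ln(1.959e-5/1.026e-3)/ln(1.026e-3/1.185e-2) = ln(0.0190936)/ln(0.0865823) ≈ 1.6179.
Then r_4 ≈ r_3·(r_3/r_2)^p = 1.959e-5·(0.0190936)^1.6179 = 1.959e-5·0.00165443 ≈ 3.241e-08.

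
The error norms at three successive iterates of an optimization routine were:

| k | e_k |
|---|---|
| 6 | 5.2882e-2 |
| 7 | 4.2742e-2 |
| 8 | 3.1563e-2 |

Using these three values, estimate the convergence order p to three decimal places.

1.424

p ≈ ln(e_8/e_7) / ln(e_7/e_6)
  = ln(3.1563e-2/4.2742e-2) / ln(4.2742e-2/5.2882e-2)
  = ln(0.738454) / ln(0.808252)
  = -0.303196 / -0.212881 ≈ 1.424251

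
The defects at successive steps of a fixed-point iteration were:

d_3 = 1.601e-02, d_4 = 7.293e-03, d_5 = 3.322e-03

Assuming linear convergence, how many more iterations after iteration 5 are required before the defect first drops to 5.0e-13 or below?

29

Rate ρ ≈ d_5/d_4 = 3.322e-03/7.293e-03 = 0.4555.
After j more steps, d_{5+j} ≈ 3.322e-03·ρ^j; need ρ^j ≤ 5.0e-13/3.322e-03 = 1.50512e-10.
j ≥ ln(1.50512e-10)/ln(0.4555) = -22.6170/-0.78636 = 28.762.
So 29 more iterations are needed.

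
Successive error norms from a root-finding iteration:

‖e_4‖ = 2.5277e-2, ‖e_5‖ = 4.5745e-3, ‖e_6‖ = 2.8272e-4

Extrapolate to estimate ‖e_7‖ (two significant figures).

3.0e-6

First estimate the order: p ≈ ln(‖e_6‖/‖e_5‖) / ln(‖e_5‖/‖e_4‖) = ln(2.8272e-4/4.5745e-3)/ln(4.5745e-3/2.5277e-2) = ln(0.0618035)/ln(0.180975) ≈ 1.6285.
Then ‖e_7‖ ≈ ‖e_6‖·(‖e_6‖/‖e_5‖)^p = 2.8272e-4·(0.0618035)^1.6285 = 2.8272e-4·0.010744 ≈ 3.038e-06.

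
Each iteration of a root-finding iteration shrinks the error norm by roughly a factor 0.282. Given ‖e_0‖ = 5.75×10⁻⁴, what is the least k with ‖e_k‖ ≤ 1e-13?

18

After k steps, ‖e_k‖ ≈ 5.75×10⁻⁴·0.282^k.
Need 0.282^k ≤ 1e-13/5.75×10⁻⁴ = 1.73913e-10.
k ≥ ln(1.73913e-10)/ln(0.282) = -22.4725/-1.26585 = 17.753.
Smallest integer k = 18.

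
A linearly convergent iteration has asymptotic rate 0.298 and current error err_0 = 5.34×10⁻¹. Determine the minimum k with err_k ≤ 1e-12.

23

After k steps, err_k ≈ 5.34×10⁻¹·0.298^k.
Need 0.298^k ≤ 1e-12/5.34×10⁻¹ = 1.87266e-12.
k ≥ ln(1.87266e-12)/ln(0.298) = -27.0037/-1.21066 = 22.305.
Smallest integer k = 23.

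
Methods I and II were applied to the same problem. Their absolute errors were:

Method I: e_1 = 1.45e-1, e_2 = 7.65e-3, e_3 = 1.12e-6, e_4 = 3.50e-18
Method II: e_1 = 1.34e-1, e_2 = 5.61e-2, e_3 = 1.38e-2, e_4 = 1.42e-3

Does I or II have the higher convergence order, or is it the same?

Method I: p ≈ ln(3.50e-18/1.12e-6)/ln(1.12e-6/7.65e-3) ≈ 3.00.
Method II: p ≈ ln(1.42e-3/1.38e-2)/ln(1.38e-2/5.61e-2) ≈ 1.62.
Method I has the higher order (≈3.0 vs ≈1.6).

I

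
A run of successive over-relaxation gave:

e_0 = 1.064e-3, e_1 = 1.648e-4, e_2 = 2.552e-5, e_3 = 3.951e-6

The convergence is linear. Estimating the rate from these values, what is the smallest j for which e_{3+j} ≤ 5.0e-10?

5

Rate ρ ≈ e_3/e_2 = 3.951e-6/2.552e-5 = 0.1548.
After j more steps, e_{3+j} ≈ 3.951e-6·ρ^j; need ρ^j ≤ 5.0e-10/3.951e-6 = 0.00012655.
j ≥ ln(0.00012655)/ln(0.1548) = -8.9749/-1.86562 = 4.811.
So 5 more iterations are needed.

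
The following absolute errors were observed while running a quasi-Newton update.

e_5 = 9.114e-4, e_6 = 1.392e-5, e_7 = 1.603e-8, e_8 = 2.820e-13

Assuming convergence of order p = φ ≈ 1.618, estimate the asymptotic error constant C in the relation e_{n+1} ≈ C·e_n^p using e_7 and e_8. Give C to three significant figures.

1.16

C ≈ e_8 / e_7^1.618
  = 2.820e-13 / (1.603e-8)^1.618
  = 2.820e-13 / 2.44108e-13 ≈ 1.1552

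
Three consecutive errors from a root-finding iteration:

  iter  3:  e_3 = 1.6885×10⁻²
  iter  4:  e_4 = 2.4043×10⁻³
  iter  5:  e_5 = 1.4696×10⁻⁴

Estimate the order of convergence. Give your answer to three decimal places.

p ≈ ln(e_5/e_4) / ln(e_4/e_3)
  = ln(1.4696×10⁻⁴/2.4043×10⁻³) / ln(2.4043×10⁻³/1.6885×10⁻²)
  = ln(0.0611238) / ln(0.142393)
  = -2.794854 / -1.949164 ≈ 1.433873

1.434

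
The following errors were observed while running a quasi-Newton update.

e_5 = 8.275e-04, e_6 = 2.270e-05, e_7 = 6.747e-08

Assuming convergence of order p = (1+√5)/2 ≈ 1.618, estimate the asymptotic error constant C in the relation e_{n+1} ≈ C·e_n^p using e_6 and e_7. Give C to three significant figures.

C ≈ e_7 / e_6^1.618
  = 6.747e-08 / (2.270e-05)^1.618
  = 6.747e-08 / 3.06231e-08 ≈ 2.2032

2.20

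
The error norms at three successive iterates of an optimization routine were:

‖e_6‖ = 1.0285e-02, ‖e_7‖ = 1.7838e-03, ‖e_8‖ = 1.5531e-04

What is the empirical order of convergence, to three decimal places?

p ≈ ln(‖e_8‖/‖e_7‖) / ln(‖e_7‖/‖e_6‖)
  = ln(1.5531e-04/1.7838e-03) / ln(1.7838e-03/1.0285e-02)
  = ln(0.0870669) / ln(0.173437)
  = -2.441078 / -1.751941 ≈ 1.393356

1.393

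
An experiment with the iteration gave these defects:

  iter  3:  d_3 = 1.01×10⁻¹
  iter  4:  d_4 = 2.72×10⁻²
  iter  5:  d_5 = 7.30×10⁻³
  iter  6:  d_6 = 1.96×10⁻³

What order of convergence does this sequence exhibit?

Consecutive ratios: d_6/d_5 = 1.96×10⁻³/7.30×10⁻³ = 0.268493, d_5/d_4 = 7.30×10⁻³/2.72×10⁻² = 0.268382.
p ≈ ln(0.268493)/ln(0.268382) = -1.3149/-1.3153 ≈ 1.00.
So the convergence is linear (order 1).

1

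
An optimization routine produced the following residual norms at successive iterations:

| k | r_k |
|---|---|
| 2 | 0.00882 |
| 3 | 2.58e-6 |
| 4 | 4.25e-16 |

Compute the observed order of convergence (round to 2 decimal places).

2.77

p ≈ ln(r_4/r_3) / ln(r_3/r_2)
  = ln(4.25e-16/2.58e-6) / ln(2.58e-6/0.00882)
  = ln(1.64729e-10) / ln(0.000292517)
  = -22.52672 / -8.13699 ≈ 2.76843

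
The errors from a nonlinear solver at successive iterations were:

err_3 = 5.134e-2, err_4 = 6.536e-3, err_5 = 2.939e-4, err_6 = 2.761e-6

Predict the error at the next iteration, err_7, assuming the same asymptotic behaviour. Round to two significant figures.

2.5e-9

First estimate the order: p ≈ ln(err_6/err_5) / ln(err_5/err_4) = ln(2.761e-6/2.939e-4)/ln(2.939e-4/6.536e-3) = ln(0.00939435)/ln(0.0449663) ≈ 1.5048.
Then err_7 ≈ err_6·(err_6/err_5)^p = 2.761e-6·(0.00939435)^1.5048 = 2.761e-6·0.000890369 ≈ 2.458e-09.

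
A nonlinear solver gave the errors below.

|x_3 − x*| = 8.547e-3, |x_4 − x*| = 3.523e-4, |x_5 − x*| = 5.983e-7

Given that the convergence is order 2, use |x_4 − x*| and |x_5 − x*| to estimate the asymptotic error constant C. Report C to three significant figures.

4.82

C ≈ |x_5 − x*| / |x_4 − x*|^2
  = 5.983e-7 / (3.523e-4)^2
  = 5.983e-7 / 1.24115e-07 ≈ 4.8205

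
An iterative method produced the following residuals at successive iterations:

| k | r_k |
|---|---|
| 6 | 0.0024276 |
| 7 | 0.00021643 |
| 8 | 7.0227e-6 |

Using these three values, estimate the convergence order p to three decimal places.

p ≈ ln(r_8/r_7) / ln(r_7/r_6)
  = ln(7.0227e-6/0.00021643) / ln(0.00021643/0.0024276)
  = ln(0.0324479) / ln(0.0891539)
  = -3.428120 / -2.417391 ≈ 1.418107

1.418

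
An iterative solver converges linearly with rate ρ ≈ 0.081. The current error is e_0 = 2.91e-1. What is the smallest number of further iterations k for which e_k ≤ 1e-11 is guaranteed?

10

After k steps, e_k ≈ 2.91e-1·0.081^k.
Need 0.081^k ≤ 1e-11/2.91e-1 = 3.43643e-11.
k ≥ ln(3.43643e-11)/ln(0.081) = -24.0940/-2.51331 = 9.587.
Smallest integer k = 10.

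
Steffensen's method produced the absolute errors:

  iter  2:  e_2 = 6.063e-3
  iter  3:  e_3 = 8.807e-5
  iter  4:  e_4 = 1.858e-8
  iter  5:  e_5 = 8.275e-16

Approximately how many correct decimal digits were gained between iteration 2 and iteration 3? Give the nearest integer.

2

Digits gained ≈ log₁₀(e_2/e_3) = log₁₀(6.063e-3/8.807e-5) = log₁₀(68.843) ≈ 1.838.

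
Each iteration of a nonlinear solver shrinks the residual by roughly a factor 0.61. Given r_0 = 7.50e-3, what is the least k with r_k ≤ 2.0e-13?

50

After k steps, r_k ≈ 7.50e-3·0.61^k.
Need 0.61^k ≤ 2.0e-13/7.50e-3 = 2.66667e-11.
k ≥ ln(2.66667e-11)/ln(0.61) = -24.3476/-0.49430 = 49.257.
Smallest integer k = 50.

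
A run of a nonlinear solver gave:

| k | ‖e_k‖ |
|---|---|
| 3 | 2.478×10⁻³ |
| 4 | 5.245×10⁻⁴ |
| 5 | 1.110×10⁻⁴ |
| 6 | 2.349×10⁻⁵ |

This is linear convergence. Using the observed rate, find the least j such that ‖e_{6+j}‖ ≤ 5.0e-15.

Rate ρ ≈ ‖e_6‖/‖e_5‖ = 2.349×10⁻⁵/1.110×10⁻⁴ = 0.2116.
After j more steps, ‖e_{6+j}‖ ≈ 2.349×10⁻⁵·ρ^j; need ρ^j ≤ 5.0e-15/2.349×10⁻⁵ = 2.12857e-10.
j ≥ ln(2.12857e-10)/ln(0.2116) = -22.2704/-1.55306 = 14.340.
So 15 more iterations are needed.

15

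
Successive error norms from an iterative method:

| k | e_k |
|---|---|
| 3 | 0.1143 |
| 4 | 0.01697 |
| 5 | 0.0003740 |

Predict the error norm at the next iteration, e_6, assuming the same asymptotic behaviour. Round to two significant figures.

First estimate the order: p ≈ ln(e_5/e_4) / ln(e_4/e_3) = ln(0.0003740/0.01697)/ln(0.01697/0.1143) = ln(0.0220389)/ln(0.148469) ≈ 2.0001.
Then e_6 ≈ e_5·(e_5/e_4)^p = 0.0003740·(0.0220389)^2.0001 = 0.0003740·0.000485528 ≈ 1.816e-07.

1.8e-7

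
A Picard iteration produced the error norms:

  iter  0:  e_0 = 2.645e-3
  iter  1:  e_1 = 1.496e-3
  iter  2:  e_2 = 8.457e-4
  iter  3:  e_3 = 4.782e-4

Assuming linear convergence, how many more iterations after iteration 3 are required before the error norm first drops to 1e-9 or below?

Rate ρ ≈ e_3/e_2 = 4.782e-4/8.457e-4 = 0.5654.
After j more steps, e_{3+j} ≈ 4.782e-4·ρ^j; need ρ^j ≤ 1e-9/4.782e-4 = 2.09118e-06.
j ≥ ln(2.09118e-06)/ln(0.5654) = -13.0778/-0.57022 = 22.935.
So 23 more iterations are needed.

23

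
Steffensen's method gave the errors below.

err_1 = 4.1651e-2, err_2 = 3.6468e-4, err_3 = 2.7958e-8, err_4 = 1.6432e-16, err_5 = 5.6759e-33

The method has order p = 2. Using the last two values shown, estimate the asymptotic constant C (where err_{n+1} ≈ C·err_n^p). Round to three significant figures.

0.210

C ≈ err_5 / err_4^2
  = 5.6759e-33 / (1.6432e-16)^2
  = 5.6759e-33 / 2.70011e-32 ≈ 0.21021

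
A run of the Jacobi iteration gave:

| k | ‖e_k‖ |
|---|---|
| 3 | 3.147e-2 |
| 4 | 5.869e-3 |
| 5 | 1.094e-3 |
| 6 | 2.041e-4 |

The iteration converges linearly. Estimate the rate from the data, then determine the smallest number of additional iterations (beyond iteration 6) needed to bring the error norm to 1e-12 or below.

12

Rate ρ ≈ ‖e_6‖/‖e_5‖ = 2.041e-4/1.094e-3 = 0.1866.
After j more steps, ‖e_{6+j}‖ ≈ 2.041e-4·ρ^j; need ρ^j ≤ 1e-12/2.041e-4 = 4.89956e-09.
j ≥ ln(4.89956e-09)/ln(0.1866) = -19.1341/-1.67879 = 11.398.
So 12 more iterations are needed.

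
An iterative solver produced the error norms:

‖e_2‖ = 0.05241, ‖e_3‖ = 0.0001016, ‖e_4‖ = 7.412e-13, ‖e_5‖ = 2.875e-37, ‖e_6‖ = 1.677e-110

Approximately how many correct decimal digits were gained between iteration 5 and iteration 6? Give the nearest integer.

Digits gained ≈ log₁₀(‖e_5‖/‖e_6‖) = log₁₀(2.875e-37/1.677e-110) = log₁₀(1.71437e+73) ≈ 73.234.

73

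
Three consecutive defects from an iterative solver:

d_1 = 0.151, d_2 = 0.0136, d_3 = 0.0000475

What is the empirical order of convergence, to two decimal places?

p ≈ ln(d_3/d_2) / ln(d_2/d_1)
  = ln(0.0000475/0.0136) / ln(0.0136/0.151)
  = ln(0.00349265) / ln(0.0900662)
  = -5.65709 / -2.40721 ≈ 2.35006

2.35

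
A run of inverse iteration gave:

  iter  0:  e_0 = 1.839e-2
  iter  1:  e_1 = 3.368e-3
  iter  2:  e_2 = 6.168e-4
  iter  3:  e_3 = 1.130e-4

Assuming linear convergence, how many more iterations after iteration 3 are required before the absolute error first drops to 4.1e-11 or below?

9

Rate ρ ≈ e_3/e_2 = 1.130e-4/6.168e-4 = 0.1832.
After j more steps, e_{3+j} ≈ 1.130e-4·ρ^j; need ρ^j ≤ 4.1e-11/1.130e-4 = 3.62832e-07.
j ≥ ln(3.62832e-07)/ln(0.1832) = -14.8293/-1.69718 = 8.738.
So 9 more iterations are needed.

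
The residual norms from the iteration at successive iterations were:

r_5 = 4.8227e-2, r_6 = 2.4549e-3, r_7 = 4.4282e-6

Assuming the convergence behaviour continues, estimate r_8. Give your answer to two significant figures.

First estimate the order: p ≈ ln(r_7/r_6) / ln(r_6/r_5) = ln(4.4282e-6/2.4549e-3)/ln(2.4549e-3/4.8227e-2) = ln(0.00180382)/ln(0.050903) ≈ 2.1216.
Then r_8 ≈ r_7·(r_7/r_6)^p = 4.4282e-6·(0.00180382)^2.1216 = 4.4282e-6·1.50917e-06 ≈ 6.683e-12.

6.7e-12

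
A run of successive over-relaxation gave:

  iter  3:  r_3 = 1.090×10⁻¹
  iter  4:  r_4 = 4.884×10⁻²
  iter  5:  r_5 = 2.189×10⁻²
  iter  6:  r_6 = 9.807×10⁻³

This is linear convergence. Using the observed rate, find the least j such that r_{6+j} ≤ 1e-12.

29

Rate ρ ≈ r_6/r_5 = 9.807×10⁻³/2.189×10⁻² = 0.4480.
After j more steps, r_{6+j} ≈ 9.807×10⁻³·ρ^j; need ρ^j ≤ 1e-12/9.807×10⁻³ = 1.01968e-10.
j ≥ ln(1.01968e-10)/ln(0.4480) = -23.0064/-0.80296 = 28.652.
So 29 more iterations are needed.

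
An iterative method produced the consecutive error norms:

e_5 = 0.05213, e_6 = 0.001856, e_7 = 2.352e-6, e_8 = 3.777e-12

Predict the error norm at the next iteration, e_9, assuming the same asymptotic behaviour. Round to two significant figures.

First estimate the order: p ≈ ln(e_8/e_7) / ln(e_7/e_6) = ln(3.777e-12/2.352e-6)/ln(2.352e-6/0.001856) = ln(1.60587e-06)/ln(0.00126724) ≈ 2.0000.
Then e_9 ≈ e_8·(e_8/e_7)^p = 3.777e-12·(1.60587e-06)^2.0000 = 3.777e-12·2.57882e-12 ≈ 9.74e-24.

9.7e-24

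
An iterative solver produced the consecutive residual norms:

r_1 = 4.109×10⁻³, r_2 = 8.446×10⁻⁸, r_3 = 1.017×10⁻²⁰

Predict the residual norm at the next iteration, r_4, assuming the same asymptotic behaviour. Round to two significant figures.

2.5e-56

First estimate the order: p ≈ ln(r_3/r_2) / ln(r_2/r_1) = ln(1.017×10⁻²⁰/8.446×10⁻⁸)/ln(8.446×10⁻⁸/4.109×10⁻³) = ln(1.20412e-13)/ln(2.05549e-05) ≈ 2.7564.
Then r_4 ≈ r_3·(r_3/r_2)^p = 1.017×10⁻²⁰·(1.20412e-13)^2.7564 = 1.017×10⁻²⁰·2.44996e-36 ≈ 2.492e-56.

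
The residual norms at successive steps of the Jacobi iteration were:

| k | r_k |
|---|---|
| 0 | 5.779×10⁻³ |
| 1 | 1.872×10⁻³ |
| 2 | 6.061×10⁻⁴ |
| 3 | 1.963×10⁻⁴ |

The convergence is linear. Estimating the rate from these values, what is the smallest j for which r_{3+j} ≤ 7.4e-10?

Rate ρ ≈ r_3/r_2 = 1.963×10⁻⁴/6.061×10⁻⁴ = 0.3239.
After j more steps, r_{3+j} ≈ 1.963×10⁻⁴·ρ^j; need ρ^j ≤ 7.4e-10/1.963×10⁻⁴ = 3.76974e-06.
j ≥ ln(3.76974e-06)/ln(0.3239) = -12.4885/-1.12732 = 11.078.
So 12 more iterations are needed.

12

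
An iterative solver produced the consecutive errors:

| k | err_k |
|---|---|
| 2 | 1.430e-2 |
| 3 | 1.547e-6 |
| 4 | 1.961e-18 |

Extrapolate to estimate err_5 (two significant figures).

4.0e-54

First estimate the order: p ≈ ln(err_4/err_3) / ln(err_3/err_2) = ln(1.961e-18/1.547e-6)/ln(1.547e-6/1.430e-2) = ln(1.26761e-12)/ln(0.000108182) ≈ 2.9999.
Then err_5 ≈ err_4·(err_4/err_3)^p = 1.961e-18·(1.26761e-12)^2.9999 = 1.961e-18·2.04243e-36 ≈ 4.005e-54.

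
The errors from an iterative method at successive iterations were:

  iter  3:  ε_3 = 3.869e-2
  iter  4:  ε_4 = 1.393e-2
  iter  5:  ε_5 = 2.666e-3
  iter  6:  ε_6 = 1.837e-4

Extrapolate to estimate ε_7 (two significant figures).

2.4e-6

First estimate the order: p ≈ ln(ε_6/ε_5) / ln(ε_5/ε_4) = ln(1.837e-4/2.666e-3)/ln(2.666e-3/1.393e-2) = ln(0.0689047)/ln(0.191385) ≈ 1.6178.
Then ε_7 ≈ ε_6·(ε_6/ε_5)^p = 1.837e-4·(0.0689047)^1.6178 = 1.837e-4·0.0131983 ≈ 2.425e-06.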